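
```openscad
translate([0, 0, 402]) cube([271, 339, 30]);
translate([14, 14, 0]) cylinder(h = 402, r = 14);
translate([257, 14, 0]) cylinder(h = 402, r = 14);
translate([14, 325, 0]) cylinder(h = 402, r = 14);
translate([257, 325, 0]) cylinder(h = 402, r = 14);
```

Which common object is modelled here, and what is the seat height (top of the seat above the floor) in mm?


A stool. The seat height is 432 mm.

A 271×339×30 slab at z = 402 on four corner cylinders — a stool. The seat top is 402 + 30 = 432 mm.


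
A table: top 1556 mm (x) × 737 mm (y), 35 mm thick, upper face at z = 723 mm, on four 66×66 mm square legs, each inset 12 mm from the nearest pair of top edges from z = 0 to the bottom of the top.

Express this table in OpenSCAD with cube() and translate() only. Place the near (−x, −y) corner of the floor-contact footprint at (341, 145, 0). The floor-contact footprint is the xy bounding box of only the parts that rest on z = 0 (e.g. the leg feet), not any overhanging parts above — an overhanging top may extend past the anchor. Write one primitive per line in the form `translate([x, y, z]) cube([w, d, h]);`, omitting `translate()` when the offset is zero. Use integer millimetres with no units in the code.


translate([329, 133, 688]) cube([1556, 737, 35]);
translate([341, 145, 0]) cube([66, 66, 688]);
translate([1807, 145, 0]) cube([66, 66, 688]);
translate([341, 792, 0]) cube([66, 66, 688]);
translate([1807, 792, 0]) cube([66, 66, 688]);


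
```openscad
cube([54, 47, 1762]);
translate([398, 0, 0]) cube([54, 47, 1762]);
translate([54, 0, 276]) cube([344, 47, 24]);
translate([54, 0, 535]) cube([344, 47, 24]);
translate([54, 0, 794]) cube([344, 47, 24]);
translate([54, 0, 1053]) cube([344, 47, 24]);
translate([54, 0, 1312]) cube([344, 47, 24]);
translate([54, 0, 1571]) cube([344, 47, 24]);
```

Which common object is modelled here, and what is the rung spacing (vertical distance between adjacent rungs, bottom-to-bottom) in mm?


A ladder. The rung spacing is 259 mm.

Two tall 54×47 posts with 6 short bars between them — a ladder. Adjacent rungs sit at z = 276 and z = 535, so the spacing is 535 − 276 = 259 mm.


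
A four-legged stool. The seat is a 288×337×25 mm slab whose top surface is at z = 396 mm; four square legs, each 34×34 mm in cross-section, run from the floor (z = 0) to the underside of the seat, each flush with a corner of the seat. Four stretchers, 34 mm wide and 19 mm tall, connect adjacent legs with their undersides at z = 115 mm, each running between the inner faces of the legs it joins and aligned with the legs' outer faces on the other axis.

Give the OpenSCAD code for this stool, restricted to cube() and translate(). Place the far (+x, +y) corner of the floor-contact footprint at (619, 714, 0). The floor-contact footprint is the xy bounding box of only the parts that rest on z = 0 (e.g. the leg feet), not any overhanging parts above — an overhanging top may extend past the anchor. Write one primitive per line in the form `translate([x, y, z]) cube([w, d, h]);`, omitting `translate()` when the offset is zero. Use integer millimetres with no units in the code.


translate([331, 377, 371]) cube([288, 337, 25]);
translate([331, 377, 0]) cube([34, 34, 371]);
translate([585, 377, 0]) cube([34, 34, 371]);
translate([331, 680, 0]) cube([34, 34, 371]);
translate([585, 680, 0]) cube([34, 34, 371]);
translate([365, 377, 115]) cube([220, 34, 19]);
translate([365, 680, 115]) cube([220, 34, 19]);
translate([331, 411, 115]) cube([34, 269, 19]);
translate([585, 411, 115]) cube([34, 269, 19]);


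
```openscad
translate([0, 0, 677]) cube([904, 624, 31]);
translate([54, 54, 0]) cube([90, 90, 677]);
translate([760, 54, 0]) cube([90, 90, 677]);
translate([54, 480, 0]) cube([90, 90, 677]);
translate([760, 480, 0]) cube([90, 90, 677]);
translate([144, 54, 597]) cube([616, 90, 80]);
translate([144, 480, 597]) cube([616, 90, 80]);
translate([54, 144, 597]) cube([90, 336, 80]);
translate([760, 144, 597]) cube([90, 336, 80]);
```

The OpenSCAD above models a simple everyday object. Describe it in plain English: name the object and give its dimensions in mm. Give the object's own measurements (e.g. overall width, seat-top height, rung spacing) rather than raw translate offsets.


A table: top 904 mm (x) × 624 mm (y), 31 mm thick, upper face at z = 708 mm, on four 90×90 mm square legs, each inset 54 mm from the nearest pair of top edges from z = 0 to the bottom of the top. Four apron rails, 90 mm thick and 80 mm tall, run between adjacent legs with their top edges flush with the underside of the top and their outer faces flush with the legs' outer faces.


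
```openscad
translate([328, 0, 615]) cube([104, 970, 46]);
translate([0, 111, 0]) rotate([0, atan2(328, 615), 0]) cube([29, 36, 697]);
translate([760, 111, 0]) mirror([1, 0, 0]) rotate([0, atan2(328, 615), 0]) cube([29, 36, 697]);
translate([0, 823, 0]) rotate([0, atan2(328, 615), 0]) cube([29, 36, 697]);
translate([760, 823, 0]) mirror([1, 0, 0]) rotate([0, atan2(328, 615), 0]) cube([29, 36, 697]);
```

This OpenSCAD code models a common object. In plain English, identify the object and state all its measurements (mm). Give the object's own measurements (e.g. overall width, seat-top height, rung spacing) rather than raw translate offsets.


A sawhorse. A 104×970×46 mm beam (x, y, z) sits on two A-frame leg pairs. Each pair is two raked legs of 29×36 mm section (36 mm along y) splaying symmetrically in x. Each leg rises 615 mm vertically over 328 mm of horizontal reach and is 697 mm long along its own axis. Every leg's outer bottom edge rests on the floor and its outer top edge meets a bottom edge of the beam — the left legs (tilting toward +x) meet the beam's −x bottom edge, the right legs (their mirror images, tilting toward −x) meet its +x bottom edge — so the leg tops tuck under the beam, the beam's underside is 615 mm above the floor, and the feet are 760 mm apart outside-to-outside with the beam centred between them. The two leg pairs are set in 111 mm from either end of the beam.


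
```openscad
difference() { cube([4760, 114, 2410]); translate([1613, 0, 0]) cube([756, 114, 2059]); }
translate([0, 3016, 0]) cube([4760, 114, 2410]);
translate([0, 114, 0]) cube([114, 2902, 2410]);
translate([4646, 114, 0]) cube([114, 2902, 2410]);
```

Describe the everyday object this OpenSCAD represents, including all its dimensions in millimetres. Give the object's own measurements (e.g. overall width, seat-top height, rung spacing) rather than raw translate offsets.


A single room: four walls, each 2410 mm tall and 114 mm thick, enclosing an outside footprint 4760×3130 mm (x × y), no floor or roof. The front and back walls (−y and +y sides) run the full x-width; the side walls fit between their inner faces. A door opening 756 mm wide and 2059 mm tall is cut through the front wall from the floor up, its −x edge 1613 mm from the wall's −x end.


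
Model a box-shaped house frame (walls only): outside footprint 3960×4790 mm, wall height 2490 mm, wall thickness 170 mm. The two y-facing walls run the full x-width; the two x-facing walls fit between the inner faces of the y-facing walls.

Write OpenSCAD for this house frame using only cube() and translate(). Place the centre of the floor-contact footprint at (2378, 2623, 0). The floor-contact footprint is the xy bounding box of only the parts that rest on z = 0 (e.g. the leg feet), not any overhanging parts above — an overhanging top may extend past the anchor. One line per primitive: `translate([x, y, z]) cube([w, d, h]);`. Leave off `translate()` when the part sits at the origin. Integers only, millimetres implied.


translate([398, 228, 0]) cube([3960, 170, 2490]);
translate([398, 4848, 0]) cube([3960, 170, 2490]);
translate([398, 398, 0]) cube([170, 4450, 2490]);
translate([4188, 398, 0]) cube([170, 4450, 2490]);


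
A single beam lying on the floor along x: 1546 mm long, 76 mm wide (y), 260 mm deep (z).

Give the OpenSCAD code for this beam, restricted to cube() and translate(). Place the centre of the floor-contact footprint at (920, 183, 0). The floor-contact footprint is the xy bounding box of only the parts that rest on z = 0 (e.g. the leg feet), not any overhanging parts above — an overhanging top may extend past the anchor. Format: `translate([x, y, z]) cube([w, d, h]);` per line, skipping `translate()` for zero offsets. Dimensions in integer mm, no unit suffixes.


translate([147, 145, 0]) cube([1546, 76, 260]);


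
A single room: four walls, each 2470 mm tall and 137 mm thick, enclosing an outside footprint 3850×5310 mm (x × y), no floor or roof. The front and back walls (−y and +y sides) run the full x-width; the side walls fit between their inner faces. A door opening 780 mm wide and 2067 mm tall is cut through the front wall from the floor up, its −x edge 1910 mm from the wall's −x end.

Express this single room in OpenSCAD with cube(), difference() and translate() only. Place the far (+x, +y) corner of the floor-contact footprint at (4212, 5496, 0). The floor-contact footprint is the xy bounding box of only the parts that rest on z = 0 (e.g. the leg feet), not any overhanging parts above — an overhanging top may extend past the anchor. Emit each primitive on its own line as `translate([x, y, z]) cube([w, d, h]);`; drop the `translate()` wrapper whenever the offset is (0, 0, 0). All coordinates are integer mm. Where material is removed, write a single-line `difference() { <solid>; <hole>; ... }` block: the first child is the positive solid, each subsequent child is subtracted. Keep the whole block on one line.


difference() { translate([362, 186, 0]) cube([3850, 137, 2470]); translate([2272, 186, 0]) cube([780, 137, 2067]); }
translate([362, 5359, 0]) cube([3850, 137, 2470]);
translate([362, 323, 0]) cube([137, 5036, 2470]);
translate([4075, 323, 0]) cube([137, 5036, 2470]);


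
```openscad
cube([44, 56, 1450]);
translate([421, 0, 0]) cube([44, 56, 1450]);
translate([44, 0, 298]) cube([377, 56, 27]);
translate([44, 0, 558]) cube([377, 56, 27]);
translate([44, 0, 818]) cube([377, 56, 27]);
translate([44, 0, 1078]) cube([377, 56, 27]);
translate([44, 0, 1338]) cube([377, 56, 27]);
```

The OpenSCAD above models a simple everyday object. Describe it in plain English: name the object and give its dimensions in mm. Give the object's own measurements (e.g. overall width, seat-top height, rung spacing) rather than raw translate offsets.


A straight ladder. Two 44×56 mm vertical rails, 1450 mm tall, stand 465 mm apart (outside-to-outside) with their front faces coplanar on the −y side. 5 rungs, each 56 mm deep and 27 mm tall, span between the inner faces of the rails, front faces flush with the rails. The lowest rung's underside is at z = 298 mm and rungs are spaced 260 mm apart (underside to underside).


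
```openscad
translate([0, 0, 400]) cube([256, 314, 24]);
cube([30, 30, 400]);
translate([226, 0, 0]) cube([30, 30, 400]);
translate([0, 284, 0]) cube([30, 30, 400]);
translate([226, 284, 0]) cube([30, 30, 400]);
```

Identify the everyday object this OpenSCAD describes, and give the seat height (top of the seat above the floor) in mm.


A stool. The seat height is 424 mm.

A 256×314×24 slab at z = 400 on four corner posts — a stool. The seat top is 400 + 24 = 424 mm.


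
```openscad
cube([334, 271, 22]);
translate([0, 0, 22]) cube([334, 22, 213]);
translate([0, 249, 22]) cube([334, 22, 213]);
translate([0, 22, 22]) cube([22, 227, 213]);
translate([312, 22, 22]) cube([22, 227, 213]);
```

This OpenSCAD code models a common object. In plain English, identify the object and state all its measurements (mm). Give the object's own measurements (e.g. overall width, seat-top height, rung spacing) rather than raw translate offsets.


An open-topped rectangular box: outside dimensions 334×271×235 mm, with a uniform wall and base thickness of 22 mm. The base is a full 334×271 slab on the floor; four walls sit on top of the base. The front and back walls (the −y and +y sides) span the full width; the two side walls fit between them.


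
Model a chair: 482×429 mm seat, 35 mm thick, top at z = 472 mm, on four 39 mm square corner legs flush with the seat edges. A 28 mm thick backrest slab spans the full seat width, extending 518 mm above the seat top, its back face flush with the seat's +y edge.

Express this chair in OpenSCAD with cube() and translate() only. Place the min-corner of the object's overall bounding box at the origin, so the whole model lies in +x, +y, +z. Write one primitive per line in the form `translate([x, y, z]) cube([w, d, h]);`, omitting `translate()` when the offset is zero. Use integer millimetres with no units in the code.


translate([0, 0, 437]) cube([482, 429, 35]);
cube([39, 39, 437]);
translate([443, 0, 0]) cube([39, 39, 437]);
translate([0, 390, 0]) cube([39, 39, 437]);
translate([443, 390, 0]) cube([39, 39, 437]);
translate([0, 401, 472]) cube([482, 28, 518]);


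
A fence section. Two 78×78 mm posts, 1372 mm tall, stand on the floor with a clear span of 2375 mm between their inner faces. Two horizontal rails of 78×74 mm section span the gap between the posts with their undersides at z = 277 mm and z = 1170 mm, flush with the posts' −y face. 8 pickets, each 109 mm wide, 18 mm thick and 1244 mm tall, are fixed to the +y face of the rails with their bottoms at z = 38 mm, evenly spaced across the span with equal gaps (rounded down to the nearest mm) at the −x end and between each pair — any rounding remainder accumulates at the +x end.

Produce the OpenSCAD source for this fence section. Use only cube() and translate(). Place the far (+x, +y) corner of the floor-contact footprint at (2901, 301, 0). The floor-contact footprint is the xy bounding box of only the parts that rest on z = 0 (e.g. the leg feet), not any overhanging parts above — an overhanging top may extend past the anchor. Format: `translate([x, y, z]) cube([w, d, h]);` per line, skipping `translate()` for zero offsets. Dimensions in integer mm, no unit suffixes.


translate([370, 223, 0]) cube([78, 78, 1372]);
translate([2823, 223, 0]) cube([78, 78, 1372]);
translate([448, 223, 277]) cube([2375, 78, 74]);
translate([448, 223, 1170]) cube([2375, 78, 74]);
translate([615, 301, 38]) cube([109, 18, 1244]);
translate([891, 301, 38]) cube([109, 18, 1244]);
translate([1167, 301, 38]) cube([109, 18, 1244]);
translate([1443, 301, 38]) cube([109, 18, 1244]);
translate([1719, 301, 38]) cube([109, 18, 1244]);
translate([1995, 301, 38]) cube([109, 18, 1244]);
translate([2271, 301, 38]) cube([109, 18, 1244]);
translate([2547, 301, 38]) cube([109, 18, 1244]);


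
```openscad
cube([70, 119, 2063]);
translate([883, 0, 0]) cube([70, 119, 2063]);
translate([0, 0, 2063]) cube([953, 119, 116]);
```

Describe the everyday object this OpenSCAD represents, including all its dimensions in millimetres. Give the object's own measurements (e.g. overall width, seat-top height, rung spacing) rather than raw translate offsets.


A door frame. The clear opening is 813 mm wide and 2063 mm high. Two 70 mm wide jambs, 119 mm deep, stand either side of the opening from the floor to the top of the opening. A 116 mm thick head sits across the top of both jambs, spanning the full outside width of the frame.


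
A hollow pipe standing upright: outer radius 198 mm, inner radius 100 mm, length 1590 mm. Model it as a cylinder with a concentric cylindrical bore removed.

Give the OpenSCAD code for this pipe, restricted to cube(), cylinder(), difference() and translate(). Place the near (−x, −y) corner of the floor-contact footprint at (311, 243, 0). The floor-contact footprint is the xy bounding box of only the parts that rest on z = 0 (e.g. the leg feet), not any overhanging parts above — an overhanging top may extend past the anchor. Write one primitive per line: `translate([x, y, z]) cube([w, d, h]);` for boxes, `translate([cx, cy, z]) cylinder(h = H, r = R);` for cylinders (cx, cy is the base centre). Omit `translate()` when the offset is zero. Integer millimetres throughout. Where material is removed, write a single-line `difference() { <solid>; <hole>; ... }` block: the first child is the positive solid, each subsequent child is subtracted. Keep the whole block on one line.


difference() { translate([509, 441, 0]) cylinder(h = 1590, r = 198); translate([509, 441, 0]) cylinder(h = 1590, r = 100); }


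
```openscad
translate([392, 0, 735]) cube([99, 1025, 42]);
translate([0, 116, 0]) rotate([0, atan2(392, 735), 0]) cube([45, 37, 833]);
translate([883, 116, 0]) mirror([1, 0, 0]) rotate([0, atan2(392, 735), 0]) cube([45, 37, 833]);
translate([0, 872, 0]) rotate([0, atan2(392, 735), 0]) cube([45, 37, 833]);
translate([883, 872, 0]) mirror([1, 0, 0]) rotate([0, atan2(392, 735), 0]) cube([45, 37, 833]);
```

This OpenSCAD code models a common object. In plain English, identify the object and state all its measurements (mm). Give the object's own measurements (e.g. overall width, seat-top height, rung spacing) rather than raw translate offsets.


A sawhorse. A 99×1025×42 mm beam (x, y, z) sits on two A-frame leg pairs. Each pair is two raked legs of 45×37 mm section (37 mm along y) splaying symmetrically in x. Each leg rises 735 mm vertically over 392 mm of horizontal reach and is 833 mm long along its own axis. Every leg's outer bottom edge rests on the floor and its outer top edge meets a bottom edge of the beam — the left legs (tilting toward +x) meet the beam's −x bottom edge, the right legs (their mirror images, tilting toward −x) meet its +x bottom edge — so the leg tops tuck under the beam, the beam's underside is 735 mm above the floor, and the feet are 883 mm apart outside-to-outside with the beam centred between them. The two leg pairs are set in 116 mm from either end of the beam.


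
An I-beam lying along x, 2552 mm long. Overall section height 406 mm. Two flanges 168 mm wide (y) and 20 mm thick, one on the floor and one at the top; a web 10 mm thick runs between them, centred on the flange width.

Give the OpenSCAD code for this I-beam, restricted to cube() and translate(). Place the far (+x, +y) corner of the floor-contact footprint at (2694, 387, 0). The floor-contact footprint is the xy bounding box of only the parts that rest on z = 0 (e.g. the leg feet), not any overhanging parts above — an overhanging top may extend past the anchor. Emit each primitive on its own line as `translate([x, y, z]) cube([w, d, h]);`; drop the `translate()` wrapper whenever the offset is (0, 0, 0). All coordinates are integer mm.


translate([142, 219, 0]) cube([2552, 168, 20]);
translate([142, 298, 20]) cube([2552, 10, 366]);
translate([142, 219, 386]) cube([2552, 168, 20]);


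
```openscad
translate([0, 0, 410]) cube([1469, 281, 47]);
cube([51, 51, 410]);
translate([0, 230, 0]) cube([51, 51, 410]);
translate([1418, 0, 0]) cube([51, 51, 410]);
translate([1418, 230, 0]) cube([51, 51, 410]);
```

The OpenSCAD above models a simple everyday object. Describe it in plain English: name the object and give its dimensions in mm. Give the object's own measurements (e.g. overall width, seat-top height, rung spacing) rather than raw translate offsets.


A long wooden bench with a 1469 mm (x) × 281 mm (y) seat, 47 mm thick, its top surface 457 mm above the floor. Four 51 mm square legs at the seat corners, flush with the edges, run from z = 0 to the seat underside.


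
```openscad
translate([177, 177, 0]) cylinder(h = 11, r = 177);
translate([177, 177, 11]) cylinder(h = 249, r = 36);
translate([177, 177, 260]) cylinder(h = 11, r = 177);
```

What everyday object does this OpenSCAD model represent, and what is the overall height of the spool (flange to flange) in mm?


A spool. The overall height is 271 mm.

Three coaxial cylinders, large–small–large — a spool. Two 11 mm flanges and a 249 mm core give 11 + 249 + 11 = 271 mm.


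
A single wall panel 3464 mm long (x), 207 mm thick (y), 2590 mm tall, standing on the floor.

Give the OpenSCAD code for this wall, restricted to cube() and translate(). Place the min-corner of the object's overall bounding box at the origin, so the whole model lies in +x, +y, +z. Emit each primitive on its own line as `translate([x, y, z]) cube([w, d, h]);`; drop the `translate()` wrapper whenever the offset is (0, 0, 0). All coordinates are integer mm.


cube([3464, 207, 2590]);


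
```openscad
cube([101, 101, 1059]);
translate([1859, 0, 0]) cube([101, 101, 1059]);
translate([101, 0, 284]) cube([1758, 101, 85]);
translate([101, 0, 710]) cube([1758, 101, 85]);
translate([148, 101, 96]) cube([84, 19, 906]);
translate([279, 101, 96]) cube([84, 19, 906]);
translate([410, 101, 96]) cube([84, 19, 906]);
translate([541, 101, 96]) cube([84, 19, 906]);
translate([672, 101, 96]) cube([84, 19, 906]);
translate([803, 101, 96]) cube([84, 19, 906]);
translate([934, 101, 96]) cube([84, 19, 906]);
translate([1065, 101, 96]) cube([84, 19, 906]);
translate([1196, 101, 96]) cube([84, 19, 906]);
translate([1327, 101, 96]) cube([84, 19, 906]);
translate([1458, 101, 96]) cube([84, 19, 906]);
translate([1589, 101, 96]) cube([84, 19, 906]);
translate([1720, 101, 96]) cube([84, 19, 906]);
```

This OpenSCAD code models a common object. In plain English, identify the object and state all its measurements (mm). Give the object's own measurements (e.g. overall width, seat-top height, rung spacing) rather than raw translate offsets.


A fence section. Two 101×101 mm posts, 1059 mm tall, stand on the floor with a clear span of 1758 mm between their inner faces. Two horizontal rails of 101×85 mm section span the gap between the posts with their undersides at z = 284 mm and z = 710 mm, flush with the posts' −y face. 13 pickets, each 84 mm wide, 19 mm thick and 906 mm tall, are fixed to the +y face of the rails with their bottoms at z = 96 mm, spaced across the span with a 47 mm gap after the −x post and between neighbouring pickets, with 55 mm left before the +x post.


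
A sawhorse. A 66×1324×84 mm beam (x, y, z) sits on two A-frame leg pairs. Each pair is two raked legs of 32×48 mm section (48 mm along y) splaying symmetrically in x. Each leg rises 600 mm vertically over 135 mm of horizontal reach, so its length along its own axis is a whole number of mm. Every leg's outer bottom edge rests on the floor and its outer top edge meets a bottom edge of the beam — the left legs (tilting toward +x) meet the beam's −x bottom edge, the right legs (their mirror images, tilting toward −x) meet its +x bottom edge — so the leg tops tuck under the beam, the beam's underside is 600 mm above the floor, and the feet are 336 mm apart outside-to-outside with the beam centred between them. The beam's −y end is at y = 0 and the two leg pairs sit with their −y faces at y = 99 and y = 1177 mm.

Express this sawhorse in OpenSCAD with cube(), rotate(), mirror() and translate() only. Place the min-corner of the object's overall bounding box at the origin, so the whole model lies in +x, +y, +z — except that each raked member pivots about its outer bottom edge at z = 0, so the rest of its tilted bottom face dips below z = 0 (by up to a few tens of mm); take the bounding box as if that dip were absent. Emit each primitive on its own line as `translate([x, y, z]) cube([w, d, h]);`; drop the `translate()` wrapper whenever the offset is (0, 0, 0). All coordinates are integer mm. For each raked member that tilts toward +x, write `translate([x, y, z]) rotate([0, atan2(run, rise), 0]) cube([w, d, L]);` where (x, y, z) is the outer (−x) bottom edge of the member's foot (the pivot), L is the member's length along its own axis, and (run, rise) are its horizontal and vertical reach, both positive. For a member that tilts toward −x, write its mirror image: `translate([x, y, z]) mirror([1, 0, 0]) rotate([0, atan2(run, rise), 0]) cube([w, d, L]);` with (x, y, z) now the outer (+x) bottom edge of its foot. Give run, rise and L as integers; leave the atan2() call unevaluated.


translate([135, 0, 600]) cube([66, 1324, 84]);
translate([0, 99, 0]) rotate([0, atan2(135, 600), 0]) cube([32, 48, 615]);
translate([336, 99, 0]) mirror([1, 0, 0]) rotate([0, atan2(135, 600), 0]) cube([32, 48, 615]);
translate([0, 1177, 0]) rotate([0, atan2(135, 600), 0]) cube([32, 48, 615]);
translate([336, 1177, 0]) mirror([1, 0, 0]) rotate([0, atan2(135, 600), 0]) cube([32, 48, 615]);


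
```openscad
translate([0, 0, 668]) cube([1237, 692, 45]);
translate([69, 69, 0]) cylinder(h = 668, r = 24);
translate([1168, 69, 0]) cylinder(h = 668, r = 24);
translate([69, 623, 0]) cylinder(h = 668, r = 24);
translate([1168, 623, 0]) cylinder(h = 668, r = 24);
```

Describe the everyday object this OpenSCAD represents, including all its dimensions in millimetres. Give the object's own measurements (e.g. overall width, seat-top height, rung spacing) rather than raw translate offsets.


A table: top 1237 mm (x) × 692 mm (y), 45 mm thick, upper face at z = 713 mm, on four round legs of 48 mm diameter, each leg's bounding box inset 45 mm from the nearest pair of top edges from z = 0 to the bottom of the top.


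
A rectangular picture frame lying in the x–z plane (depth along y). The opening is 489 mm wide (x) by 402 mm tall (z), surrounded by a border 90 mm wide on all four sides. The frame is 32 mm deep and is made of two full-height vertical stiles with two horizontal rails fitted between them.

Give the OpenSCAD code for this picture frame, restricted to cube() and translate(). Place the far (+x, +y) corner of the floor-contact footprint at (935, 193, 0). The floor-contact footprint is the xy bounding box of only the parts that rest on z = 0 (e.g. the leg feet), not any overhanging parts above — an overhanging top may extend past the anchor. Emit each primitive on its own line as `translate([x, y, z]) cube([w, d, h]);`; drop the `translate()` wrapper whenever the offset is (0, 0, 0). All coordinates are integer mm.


translate([266, 161, 0]) cube([90, 32, 582]);
translate([845, 161, 0]) cube([90, 32, 582]);
translate([356, 161, 0]) cube([489, 32, 90]);
translate([356, 161, 492]) cube([489, 32, 90]);


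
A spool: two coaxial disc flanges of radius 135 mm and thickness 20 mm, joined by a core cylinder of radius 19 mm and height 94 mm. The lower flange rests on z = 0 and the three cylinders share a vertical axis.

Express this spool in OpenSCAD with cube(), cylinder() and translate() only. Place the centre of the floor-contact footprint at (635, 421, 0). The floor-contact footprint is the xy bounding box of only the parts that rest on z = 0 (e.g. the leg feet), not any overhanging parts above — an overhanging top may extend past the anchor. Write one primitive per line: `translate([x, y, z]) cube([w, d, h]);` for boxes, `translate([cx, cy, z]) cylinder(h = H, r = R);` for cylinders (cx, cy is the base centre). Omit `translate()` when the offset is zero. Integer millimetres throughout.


translate([635, 421, 0]) cylinder(h = 20, r = 135);
translate([635, 421, 20]) cylinder(h = 94, r = 19);
translate([635, 421, 114]) cylinder(h = 20, r = 135);


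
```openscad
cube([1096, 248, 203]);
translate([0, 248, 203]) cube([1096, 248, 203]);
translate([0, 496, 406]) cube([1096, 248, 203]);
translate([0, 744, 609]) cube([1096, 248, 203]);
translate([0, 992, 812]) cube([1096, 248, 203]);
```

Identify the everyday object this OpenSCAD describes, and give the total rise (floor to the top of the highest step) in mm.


A staircase. The total rise is 1015 mm.

5 identical blocks, each offset up and back from the previous — a staircase. Each step is 203 mm tall and there are 5 of them, so the total rise is 5 × 203 = 1015 mm.


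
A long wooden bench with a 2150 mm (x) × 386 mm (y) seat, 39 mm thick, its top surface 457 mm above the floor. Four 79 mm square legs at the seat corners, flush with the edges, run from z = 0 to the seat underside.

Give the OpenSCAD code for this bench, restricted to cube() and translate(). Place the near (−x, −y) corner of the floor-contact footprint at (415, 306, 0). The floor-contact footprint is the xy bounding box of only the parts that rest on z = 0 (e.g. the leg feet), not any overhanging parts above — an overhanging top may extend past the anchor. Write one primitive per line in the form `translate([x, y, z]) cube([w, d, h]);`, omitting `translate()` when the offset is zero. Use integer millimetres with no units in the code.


// leg_h = 457 − 39 = 418
translate([415, 306, 418]) cube([2150, 386, 39]);
translate([415, 306, 0]) cube([79, 79, 418]);
translate([415, 613, 0]) cube([79, 79, 418]);
translate([2486, 306, 0]) cube([79, 79, 418]);
translate([2486, 613, 0]) cube([79, 79, 418]);


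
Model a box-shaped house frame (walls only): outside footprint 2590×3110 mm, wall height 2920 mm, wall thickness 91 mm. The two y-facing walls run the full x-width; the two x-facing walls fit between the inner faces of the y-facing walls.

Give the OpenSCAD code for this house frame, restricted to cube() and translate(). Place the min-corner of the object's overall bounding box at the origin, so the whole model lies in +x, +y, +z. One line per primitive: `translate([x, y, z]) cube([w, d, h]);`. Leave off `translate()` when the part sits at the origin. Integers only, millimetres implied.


cube([2590, 91, 2920]);
translate([0, 3019, 0]) cube([2590, 91, 2920]);
translate([0, 91, 0]) cube([91, 2928, 2920]);
translate([2499, 91, 0]) cube([91, 2928, 2920]);


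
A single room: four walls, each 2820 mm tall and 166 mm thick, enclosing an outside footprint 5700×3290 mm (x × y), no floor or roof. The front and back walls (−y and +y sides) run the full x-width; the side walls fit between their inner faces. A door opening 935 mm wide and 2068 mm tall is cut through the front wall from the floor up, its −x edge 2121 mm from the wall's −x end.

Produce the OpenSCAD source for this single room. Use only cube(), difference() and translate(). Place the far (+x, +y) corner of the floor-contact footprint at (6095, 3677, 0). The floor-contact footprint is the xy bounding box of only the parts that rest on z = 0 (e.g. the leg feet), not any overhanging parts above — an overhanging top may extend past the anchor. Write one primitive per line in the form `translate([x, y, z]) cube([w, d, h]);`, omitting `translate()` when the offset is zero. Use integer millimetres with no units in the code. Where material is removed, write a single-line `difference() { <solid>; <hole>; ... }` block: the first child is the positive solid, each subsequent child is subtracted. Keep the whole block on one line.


difference() { translate([395, 387, 0]) cube([5700, 166, 2820]); translate([2516, 387, 0]) cube([935, 166, 2068]); }
translate([395, 3511, 0]) cube([5700, 166, 2820]);
translate([395, 553, 0]) cube([166, 2958, 2820]);
translate([5929, 553, 0]) cube([166, 2958, 2820]);


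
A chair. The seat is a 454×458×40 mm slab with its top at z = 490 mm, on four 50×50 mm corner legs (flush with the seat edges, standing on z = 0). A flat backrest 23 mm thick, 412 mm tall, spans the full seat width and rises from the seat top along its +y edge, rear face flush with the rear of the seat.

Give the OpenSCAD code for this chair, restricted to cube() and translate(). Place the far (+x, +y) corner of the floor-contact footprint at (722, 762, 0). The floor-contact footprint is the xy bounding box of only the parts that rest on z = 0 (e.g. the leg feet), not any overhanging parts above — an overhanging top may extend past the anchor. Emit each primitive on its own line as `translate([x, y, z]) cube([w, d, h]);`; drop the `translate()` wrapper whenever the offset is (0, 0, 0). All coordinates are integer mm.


translate([268, 304, 450]) cube([454, 458, 40]);
translate([268, 304, 0]) cube([50, 50, 450]);
translate([672, 304, 0]) cube([50, 50, 450]);
translate([268, 712, 0]) cube([50, 50, 450]);
translate([672, 712, 0]) cube([50, 50, 450]);
translate([268, 739, 490]) cube([454, 23, 412]);


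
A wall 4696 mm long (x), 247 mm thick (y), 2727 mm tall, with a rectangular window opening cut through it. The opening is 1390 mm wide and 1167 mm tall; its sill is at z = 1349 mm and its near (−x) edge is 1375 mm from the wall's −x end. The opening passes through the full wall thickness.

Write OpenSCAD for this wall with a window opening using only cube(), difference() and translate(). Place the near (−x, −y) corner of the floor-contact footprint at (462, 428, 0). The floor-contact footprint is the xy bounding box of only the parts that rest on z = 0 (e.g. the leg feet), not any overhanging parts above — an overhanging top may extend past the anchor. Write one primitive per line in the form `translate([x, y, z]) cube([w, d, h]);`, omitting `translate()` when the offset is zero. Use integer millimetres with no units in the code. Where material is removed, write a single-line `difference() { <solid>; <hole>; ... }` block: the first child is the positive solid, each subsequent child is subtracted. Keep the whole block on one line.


difference() { translate([462, 428, 0]) cube([4696, 247, 2727]); translate([1837, 428, 1349]) cube([1390, 247, 1167]); }


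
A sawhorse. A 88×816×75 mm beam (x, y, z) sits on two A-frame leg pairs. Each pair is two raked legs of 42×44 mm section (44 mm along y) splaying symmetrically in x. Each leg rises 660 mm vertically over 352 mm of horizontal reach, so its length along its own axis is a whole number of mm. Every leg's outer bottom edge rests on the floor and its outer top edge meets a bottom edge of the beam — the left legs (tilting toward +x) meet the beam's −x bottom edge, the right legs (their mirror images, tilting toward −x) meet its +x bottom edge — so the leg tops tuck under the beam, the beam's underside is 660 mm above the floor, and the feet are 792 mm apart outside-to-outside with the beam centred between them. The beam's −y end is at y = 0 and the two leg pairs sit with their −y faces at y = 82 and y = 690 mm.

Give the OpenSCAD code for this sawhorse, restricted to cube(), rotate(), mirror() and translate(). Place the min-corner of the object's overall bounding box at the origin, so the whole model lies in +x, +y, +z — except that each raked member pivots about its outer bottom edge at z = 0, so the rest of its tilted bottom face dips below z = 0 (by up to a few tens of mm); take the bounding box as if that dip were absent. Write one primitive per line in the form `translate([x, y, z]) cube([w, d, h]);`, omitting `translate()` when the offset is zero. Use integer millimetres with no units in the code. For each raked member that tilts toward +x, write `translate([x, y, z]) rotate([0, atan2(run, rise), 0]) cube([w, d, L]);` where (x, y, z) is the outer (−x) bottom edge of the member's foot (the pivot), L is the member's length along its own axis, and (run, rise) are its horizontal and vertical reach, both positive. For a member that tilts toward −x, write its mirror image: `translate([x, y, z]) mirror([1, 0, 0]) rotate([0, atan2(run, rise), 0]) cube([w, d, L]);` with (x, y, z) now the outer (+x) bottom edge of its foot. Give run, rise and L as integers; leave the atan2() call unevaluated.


translate([352, 0, 660]) cube([88, 816, 75]);
translate([0, 82, 0]) rotate([0, atan2(352, 660), 0]) cube([42, 44, 748]);
translate([792, 82, 0]) mirror([1, 0, 0]) rotate([0, atan2(352, 660), 0]) cube([42, 44, 748]);
translate([0, 690, 0]) rotate([0, atan2(352, 660), 0]) cube([42, 44, 748]);
translate([792, 690, 0]) mirror([1, 0, 0]) rotate([0, atan2(352, 660), 0]) cube([42, 44, 748]);


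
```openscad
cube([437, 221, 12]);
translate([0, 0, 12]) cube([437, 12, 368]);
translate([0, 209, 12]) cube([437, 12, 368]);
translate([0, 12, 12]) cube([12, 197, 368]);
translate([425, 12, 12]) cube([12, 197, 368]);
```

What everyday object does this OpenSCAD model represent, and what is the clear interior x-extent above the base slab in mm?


An open box. The internal width is 413 mm.

A 437×221 base slab with four walls standing on it — an open box. The base is 437 mm wide and the walls are 12 mm thick, so the internal width is 437 − 2 × 12 = 413 mm.


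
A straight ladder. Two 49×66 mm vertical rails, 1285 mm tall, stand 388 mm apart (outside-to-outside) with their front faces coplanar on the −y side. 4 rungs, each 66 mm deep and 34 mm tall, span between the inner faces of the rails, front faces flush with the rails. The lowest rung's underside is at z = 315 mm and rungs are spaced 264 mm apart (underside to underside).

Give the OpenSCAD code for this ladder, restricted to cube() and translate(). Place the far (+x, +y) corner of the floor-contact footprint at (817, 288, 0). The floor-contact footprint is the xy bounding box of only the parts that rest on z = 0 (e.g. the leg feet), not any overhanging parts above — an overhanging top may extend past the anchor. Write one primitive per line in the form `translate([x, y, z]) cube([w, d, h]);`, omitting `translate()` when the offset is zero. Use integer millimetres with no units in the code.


translate([429, 222, 0]) cube([49, 66, 1285]);
translate([768, 222, 0]) cube([49, 66, 1285]);
translate([478, 222, 315]) cube([290, 66, 34]);
translate([478, 222, 579]) cube([290, 66, 34]);
translate([478, 222, 843]) cube([290, 66, 34]);
translate([478, 222, 1107]) cube([290, 66, 34]);


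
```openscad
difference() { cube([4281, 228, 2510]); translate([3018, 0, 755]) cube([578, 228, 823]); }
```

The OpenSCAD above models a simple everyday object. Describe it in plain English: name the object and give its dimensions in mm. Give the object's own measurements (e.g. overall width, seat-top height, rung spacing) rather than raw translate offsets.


A wall 4281 mm long (x), 228 mm thick (y), 2510 mm tall, with a rectangular window opening cut through it. The opening is 578 mm wide and 823 mm tall; its sill is at z = 755 mm and its near (−x) edge is 3018 mm from the wall's −x end. The opening passes through the full wall thickness.


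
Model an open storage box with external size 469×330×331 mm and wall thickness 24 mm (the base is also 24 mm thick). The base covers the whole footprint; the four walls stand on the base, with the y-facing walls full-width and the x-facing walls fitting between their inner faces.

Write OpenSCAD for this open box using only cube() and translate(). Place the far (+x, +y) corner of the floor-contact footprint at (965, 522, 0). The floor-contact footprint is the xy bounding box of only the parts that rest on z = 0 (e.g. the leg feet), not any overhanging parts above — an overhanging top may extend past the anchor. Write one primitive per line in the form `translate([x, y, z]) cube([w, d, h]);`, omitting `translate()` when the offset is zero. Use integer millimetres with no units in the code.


translate([496, 192, 0]) cube([469, 330, 24]);
translate([496, 192, 24]) cube([469, 24, 307]);
translate([496, 498, 24]) cube([469, 24, 307]);
translate([496, 216, 24]) cube([24, 282, 307]);
translate([941, 216, 24]) cube([24, 282, 307]);


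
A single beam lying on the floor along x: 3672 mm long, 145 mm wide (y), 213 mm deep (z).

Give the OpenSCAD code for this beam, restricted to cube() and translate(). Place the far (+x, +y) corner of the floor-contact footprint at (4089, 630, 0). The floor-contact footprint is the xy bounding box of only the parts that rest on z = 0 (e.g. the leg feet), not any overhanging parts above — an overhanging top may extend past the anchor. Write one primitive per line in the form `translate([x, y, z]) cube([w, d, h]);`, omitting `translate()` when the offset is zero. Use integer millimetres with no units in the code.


translate([417, 485, 0]) cube([3672, 145, 213]);


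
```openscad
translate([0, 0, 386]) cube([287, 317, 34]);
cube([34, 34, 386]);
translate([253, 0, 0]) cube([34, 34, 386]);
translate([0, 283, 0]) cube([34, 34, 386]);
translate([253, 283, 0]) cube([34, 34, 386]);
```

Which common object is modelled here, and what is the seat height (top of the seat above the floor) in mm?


A stool. The seat height is 420 mm.

A 287×317×34 slab at z = 386 on four corner posts — a stool. The seat top is 386 + 34 = 420 mm.


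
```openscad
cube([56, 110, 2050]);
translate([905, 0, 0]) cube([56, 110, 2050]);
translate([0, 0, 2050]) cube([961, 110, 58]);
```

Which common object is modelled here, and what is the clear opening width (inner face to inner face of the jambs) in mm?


A door frame. The clear opening width is 849 mm.

Two 2050 mm tall posts with a header on top — a door frame. The left jamb is 56 mm wide at x = 0; the right jamb starts at x = 905. The clear opening is 905 − 56 = 849 mm.
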